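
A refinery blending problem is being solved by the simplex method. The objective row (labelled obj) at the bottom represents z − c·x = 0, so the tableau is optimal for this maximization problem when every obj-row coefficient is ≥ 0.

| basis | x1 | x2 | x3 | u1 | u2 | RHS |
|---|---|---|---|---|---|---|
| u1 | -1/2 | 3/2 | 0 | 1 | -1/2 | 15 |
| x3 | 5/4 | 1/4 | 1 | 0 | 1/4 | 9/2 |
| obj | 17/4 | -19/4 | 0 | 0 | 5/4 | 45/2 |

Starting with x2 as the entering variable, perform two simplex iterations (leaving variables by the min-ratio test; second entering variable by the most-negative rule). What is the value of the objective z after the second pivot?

Ratio test on column x2 — row 1: 15/(3/2) = 10; row 2: (9/2)/(1/4) = 18. Minimum is 10 at row 1 (u1 leaves); pivot element 3/2.
Pivot on row 1; the obj-row RHS becomes 45/2 − (-19/4)·10 = 70.
Next entering variable (most negative obj-row entry -1/3): u2.
Ratio test on column u2 — row 1: entry -1/3 ≤ 0; row 2: 2/(1/3) = 6. Minimum is 6 at row 2 (x3 leaves); pivot element 1/3.
After the second pivot the obj-row RHS is 70 − (-1/3)·6 = 72.

72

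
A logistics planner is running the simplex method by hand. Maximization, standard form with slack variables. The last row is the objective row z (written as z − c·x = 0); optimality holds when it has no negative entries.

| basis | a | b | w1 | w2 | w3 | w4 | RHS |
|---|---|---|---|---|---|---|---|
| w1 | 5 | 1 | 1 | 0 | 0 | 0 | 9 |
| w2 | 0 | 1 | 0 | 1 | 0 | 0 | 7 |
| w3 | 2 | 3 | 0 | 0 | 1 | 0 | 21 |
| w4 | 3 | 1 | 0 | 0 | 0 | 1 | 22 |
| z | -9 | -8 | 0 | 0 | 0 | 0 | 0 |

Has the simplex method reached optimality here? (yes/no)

The z-row has a negative entry -9 in column a, so it is not optimal.

no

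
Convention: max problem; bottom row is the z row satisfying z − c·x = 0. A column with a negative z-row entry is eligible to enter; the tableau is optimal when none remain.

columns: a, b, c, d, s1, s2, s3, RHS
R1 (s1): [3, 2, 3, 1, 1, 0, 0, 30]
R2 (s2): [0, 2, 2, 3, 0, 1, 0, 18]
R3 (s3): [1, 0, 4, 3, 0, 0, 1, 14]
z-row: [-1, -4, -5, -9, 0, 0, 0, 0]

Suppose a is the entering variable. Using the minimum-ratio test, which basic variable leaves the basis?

Column a entries and ratios — s1: 30/3 = 10; s2: 0 ≤ 0, skip; s3: 14/1 = 14.
Smallest ratio is 10 in the row of s1, so s1 leaves.

s1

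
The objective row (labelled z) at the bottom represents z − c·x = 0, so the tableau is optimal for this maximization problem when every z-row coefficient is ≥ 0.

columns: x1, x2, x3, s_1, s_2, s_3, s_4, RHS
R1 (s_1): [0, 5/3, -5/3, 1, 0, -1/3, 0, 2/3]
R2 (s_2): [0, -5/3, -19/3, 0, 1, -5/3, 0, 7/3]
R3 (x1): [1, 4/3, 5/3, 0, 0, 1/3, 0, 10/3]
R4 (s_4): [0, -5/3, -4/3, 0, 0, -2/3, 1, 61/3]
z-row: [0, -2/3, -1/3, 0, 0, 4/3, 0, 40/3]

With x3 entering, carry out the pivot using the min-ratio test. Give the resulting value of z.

Ratio test on column x3 — row 1: entry -5/3 ≤ 0; row 2: entry -19/3 ≤ 0; row 3: (10/3)/(5/3) = 2; row 4: entry -4/3 ≤ 0. Minimum is 2 at row 3 (x1 leaves); pivot element 5/3.
Pivot on row 3; the z-row RHS becomes 40/3 − (-1/3)·2 = 14.

14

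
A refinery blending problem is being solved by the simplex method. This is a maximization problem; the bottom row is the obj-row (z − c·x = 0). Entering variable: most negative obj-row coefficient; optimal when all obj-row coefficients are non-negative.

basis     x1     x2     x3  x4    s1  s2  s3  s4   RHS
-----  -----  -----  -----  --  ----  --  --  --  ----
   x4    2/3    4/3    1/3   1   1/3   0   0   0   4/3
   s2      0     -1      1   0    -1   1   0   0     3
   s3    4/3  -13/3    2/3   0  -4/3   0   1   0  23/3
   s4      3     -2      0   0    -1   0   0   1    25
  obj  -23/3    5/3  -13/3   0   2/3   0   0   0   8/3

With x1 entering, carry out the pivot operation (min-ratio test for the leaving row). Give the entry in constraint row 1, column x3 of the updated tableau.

1/2

Ratio test on column x1 — row 1: (4/3)/(2/3) = 2; row 2: entry 0 ≤ 0; row 3: (23/3)/(4/3) = 23/4; row 4: 25/3 = 25/3. Minimum is 2 at row 1 (x4 leaves); pivot element 2/3.
Divide row 1 by 2/3; eliminate column x1 from the other rows.
In the new row 1, the x3 entry is the old entry divided by the pivot: (1/3)/(2/3) = 1/2.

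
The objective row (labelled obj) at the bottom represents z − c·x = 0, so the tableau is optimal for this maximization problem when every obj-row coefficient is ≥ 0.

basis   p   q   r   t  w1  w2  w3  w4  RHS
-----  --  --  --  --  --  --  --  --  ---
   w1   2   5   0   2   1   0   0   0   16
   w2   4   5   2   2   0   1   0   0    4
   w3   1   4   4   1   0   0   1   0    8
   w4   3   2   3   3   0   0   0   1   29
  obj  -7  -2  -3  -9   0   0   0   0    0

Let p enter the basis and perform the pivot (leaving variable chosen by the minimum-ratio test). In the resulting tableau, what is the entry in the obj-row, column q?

Ratio test on column p — row 1: 16/2 = 8; row 2: 4/4 = 1; row 3: 8/1 = 8; row 4: 29/3 = 29/3. Minimum is 1 at row 2 (w2 leaves); pivot element 4.
Divide row 2 by 4; eliminate column p from the other rows.
obj-row update in column q: -2 − (-7)·(5/4) = 27/4.

27/4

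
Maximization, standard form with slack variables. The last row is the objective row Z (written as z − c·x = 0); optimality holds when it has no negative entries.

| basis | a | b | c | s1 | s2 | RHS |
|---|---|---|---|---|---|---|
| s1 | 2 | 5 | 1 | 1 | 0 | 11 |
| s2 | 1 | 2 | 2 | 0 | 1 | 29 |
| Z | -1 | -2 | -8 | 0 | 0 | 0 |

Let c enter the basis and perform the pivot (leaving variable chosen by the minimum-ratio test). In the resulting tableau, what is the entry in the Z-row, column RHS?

Ratio test on column c — row 1: 11/1 = 11; row 2: 29/2 = 29/2. Minimum is 11 at row 1 (s1 leaves); pivot element 1.
Divide row 1 by 1; eliminate column c from the other rows.
Z-row update in column RHS: 0 − (-8)·11 = 88.

88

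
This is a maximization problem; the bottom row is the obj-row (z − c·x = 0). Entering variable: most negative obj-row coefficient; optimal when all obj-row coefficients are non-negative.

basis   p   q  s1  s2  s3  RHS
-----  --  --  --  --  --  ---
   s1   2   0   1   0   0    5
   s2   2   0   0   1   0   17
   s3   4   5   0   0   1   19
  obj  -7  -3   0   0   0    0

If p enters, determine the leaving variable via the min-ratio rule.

Column p entries and ratios — s1: 5/2 = 5/2; s2: 17/2 = 17/2; s3: 19/4 = 19/4.
Smallest ratio is 5/2 in the row of s1, so s1 leaves.

s1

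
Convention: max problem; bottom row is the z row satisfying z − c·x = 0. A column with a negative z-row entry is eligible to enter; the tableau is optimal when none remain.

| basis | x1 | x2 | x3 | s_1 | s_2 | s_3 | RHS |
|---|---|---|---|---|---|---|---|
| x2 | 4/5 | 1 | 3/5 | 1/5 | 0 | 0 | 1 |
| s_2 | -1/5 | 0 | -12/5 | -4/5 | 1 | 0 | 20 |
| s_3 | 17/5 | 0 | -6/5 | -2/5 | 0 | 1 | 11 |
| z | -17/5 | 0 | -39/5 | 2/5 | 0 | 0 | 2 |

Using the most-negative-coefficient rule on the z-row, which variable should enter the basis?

Negative z-row entries: x1: -17/5, x3: -39/5.
The most negative is -39/5 in column x3, so x3 enters.

x3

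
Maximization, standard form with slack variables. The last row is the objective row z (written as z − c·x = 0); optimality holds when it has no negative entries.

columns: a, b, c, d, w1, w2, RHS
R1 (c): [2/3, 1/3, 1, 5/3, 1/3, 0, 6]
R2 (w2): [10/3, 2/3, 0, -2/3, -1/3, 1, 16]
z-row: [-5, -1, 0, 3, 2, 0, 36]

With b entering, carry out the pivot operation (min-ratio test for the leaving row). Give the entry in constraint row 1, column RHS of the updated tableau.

18

Ratio test on column b — row 1: 6/(1/3) = 18; row 2: 16/(2/3) = 24. Minimum is 18 at row 1 (c leaves); pivot element 1/3.
Divide row 1 by 1/3; eliminate column b from the other rows.
In the new row 1, the RHS entry is the old entry divided by the pivot: 6/(1/3) = 18.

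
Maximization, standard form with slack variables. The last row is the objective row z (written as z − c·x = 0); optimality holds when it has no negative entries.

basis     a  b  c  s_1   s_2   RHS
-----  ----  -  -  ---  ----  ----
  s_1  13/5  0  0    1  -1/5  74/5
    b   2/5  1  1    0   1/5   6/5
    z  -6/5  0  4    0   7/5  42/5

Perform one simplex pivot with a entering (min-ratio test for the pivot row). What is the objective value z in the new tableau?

Ratio test on column a — row 1: (74/5)/(13/5) = 74/13; row 2: (6/5)/(2/5) = 3. Minimum is 3 at row 2 (b leaves); pivot element 2/5.
Pivot on row 2; the z-row RHS becomes 42/5 − (-6/5)·3 = 12.

12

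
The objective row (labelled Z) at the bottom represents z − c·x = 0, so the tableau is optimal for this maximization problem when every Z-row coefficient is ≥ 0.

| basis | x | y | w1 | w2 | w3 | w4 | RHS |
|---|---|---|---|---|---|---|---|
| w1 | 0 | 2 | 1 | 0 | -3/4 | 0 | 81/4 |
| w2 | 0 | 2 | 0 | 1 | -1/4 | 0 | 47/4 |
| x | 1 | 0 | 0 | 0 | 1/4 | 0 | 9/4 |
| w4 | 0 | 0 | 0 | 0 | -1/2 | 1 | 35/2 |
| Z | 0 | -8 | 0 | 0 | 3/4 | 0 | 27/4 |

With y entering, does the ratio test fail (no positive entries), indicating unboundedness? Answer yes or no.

no

Column y has positive entries in row(s) 1, 2, so the ratio test bounds it — not unbounded.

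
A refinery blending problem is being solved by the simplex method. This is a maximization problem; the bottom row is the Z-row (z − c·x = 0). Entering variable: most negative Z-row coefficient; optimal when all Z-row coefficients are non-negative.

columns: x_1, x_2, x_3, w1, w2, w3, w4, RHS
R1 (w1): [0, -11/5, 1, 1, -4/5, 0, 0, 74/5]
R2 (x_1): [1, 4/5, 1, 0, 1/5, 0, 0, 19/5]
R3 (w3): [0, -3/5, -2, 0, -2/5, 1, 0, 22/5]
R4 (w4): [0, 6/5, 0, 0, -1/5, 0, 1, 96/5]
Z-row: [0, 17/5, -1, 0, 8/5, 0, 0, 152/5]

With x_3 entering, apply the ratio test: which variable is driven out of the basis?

Column x_3 entries and ratios — w1: (74/5)/1 = 74/5; x_1: (19/5)/1 = 19/5; w3: -2 ≤ 0, skip; w4: 0 ≤ 0, skip.
Smallest ratio is 19/5 in the row of x_1, so x_1 leaves.

x_1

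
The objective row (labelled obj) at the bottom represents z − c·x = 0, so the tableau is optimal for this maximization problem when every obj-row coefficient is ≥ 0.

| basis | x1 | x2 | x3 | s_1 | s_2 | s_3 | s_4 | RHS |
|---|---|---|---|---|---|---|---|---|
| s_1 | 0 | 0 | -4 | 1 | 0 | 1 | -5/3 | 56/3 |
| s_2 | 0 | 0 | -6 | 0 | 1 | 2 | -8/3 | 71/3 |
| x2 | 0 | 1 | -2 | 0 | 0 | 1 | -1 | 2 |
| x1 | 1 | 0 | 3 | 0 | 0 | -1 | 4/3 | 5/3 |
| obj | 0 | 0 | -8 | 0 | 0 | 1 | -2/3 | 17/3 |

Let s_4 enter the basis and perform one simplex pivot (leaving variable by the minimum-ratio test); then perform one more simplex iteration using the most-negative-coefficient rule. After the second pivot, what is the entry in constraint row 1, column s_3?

-1/3

Ratio test on column s_4 — row 1: entry -5/3 ≤ 0; row 2: entry -8/3 ≤ 0; row 3: entry -1 ≤ 0; row 4: (5/3)/(4/3) = 5/4. Minimum is 5/4 at row 4 (x1 leaves); pivot element 4/3.
Divide row 4 by 4/3; eliminate column s_4 from the other rows.
Second iteration: most negative obj-row entry is -13/2 in column x3, so x3 enters.
Ratio test on column x3 — row 1: entry -1/4 ≤ 0; row 2: entry 0 ≤ 0; row 3: (13/4)/(1/4) = 13; row 4: (5/4)/(9/4) = 5/9. Minimum is 5/9 at row 4 (s_4 leaves); pivot element 9/4.
Divide row 4 by 9/4; eliminate column x3 from the other rows.
After both pivots, the entry at constraint row 1, column s_3 is -1/3.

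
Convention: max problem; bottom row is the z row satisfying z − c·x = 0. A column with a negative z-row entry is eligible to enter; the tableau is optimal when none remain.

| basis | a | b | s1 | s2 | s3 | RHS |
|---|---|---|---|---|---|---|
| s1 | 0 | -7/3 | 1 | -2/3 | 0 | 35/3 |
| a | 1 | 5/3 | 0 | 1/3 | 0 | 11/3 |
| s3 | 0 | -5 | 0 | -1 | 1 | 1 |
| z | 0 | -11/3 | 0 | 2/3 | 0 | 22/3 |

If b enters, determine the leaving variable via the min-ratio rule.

Column b entries and ratios — s1: -7/3 ≤ 0, skip; a: (11/3)/(5/3) = 11/5; s3: -5 ≤ 0, skip.
Smallest ratio is 11/5 in the row of a, so a leaves.

a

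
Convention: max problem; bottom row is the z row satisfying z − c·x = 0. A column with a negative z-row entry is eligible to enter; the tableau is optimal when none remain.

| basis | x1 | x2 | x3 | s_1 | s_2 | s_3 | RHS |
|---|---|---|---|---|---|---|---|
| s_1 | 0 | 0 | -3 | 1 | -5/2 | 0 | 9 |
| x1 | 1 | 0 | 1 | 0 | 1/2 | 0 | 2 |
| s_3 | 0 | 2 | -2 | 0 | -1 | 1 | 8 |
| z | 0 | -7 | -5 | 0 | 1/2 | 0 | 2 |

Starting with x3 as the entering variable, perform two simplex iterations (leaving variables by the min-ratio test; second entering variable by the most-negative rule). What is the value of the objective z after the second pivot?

Ratio test on column x3 — row 1: entry -3 ≤ 0; row 2: 2/1 = 2; row 3: entry -2 ≤ 0. Minimum is 2 at row 2 (x1 leaves); pivot element 1.
Pivot on row 2; the z-row RHS becomes 2 − (-5)·2 = 12.
Next entering variable (most negative z-row entry -7): x2.
Ratio test on column x2 — row 1: entry 0 ≤ 0; row 2: entry 0 ≤ 0; row 3: 12/2 = 6. Minimum is 6 at row 3 (s_3 leaves); pivot element 2.
After the second pivot the z-row RHS is 12 − (-7)·6 = 54.

54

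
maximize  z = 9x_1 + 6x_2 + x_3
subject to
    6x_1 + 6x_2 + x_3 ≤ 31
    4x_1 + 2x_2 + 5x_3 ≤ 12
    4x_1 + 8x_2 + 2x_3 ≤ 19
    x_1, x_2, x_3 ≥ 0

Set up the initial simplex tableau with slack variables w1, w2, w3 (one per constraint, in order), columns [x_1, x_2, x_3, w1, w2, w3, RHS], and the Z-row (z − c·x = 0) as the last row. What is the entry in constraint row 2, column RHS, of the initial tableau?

The RHS of constraint 2 is b_2 = 12.

12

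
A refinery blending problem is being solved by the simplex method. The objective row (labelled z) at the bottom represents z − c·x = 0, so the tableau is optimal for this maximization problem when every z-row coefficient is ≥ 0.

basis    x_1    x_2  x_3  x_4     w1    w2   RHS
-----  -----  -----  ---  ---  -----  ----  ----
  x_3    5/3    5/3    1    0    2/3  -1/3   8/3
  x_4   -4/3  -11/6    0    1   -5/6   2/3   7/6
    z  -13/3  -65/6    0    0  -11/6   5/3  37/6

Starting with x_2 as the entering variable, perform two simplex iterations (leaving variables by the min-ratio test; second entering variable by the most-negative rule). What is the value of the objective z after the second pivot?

Ratio test on column x_2 — row 1: (8/3)/(5/3) = 8/5; row 2: entry -11/6 ≤ 0. Minimum is 8/5 at row 1 (x_3 leaves); pivot element 5/3.
Pivot on row 1; the z-row RHS becomes 37/6 − (-65/6)·(8/5) = 47/2.
Next entering variable (most negative z-row entry -1/2): w2.
Ratio test on column w2 — row 1: entry -1/5 ≤ 0; row 2: (41/10)/(3/10) = 41/3. Minimum is 41/3 at row 2 (x_4 leaves); pivot element 3/10.
After the second pivot the z-row RHS is 47/2 − (-1/2)·(41/3) = 91/3.

91/3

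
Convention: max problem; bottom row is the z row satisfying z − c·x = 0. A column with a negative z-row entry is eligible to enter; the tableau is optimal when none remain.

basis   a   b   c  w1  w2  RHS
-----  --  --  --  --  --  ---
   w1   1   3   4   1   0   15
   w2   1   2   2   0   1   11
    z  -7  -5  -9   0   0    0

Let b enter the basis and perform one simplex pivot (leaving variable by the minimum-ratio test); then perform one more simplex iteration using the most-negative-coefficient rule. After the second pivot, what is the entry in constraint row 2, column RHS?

3

Ratio test on column b — row 1: 15/3 = 5; row 2: 11/2 = 11/2. Minimum is 5 at row 1 (w1 leaves); pivot element 3.
Divide row 1 by 3; eliminate column b from the other rows.
Second iteration: most negative z-row entry is -16/3 in column a, so a enters.
Ratio test on column a — row 1: 5/(1/3) = 15; row 2: 1/(1/3) = 3. Minimum is 3 at row 2 (w2 leaves); pivot element 1/3.
Divide row 2 by 1/3; eliminate column a from the other rows.
After both pivots, the entry at constraint row 2, column RHS is 3.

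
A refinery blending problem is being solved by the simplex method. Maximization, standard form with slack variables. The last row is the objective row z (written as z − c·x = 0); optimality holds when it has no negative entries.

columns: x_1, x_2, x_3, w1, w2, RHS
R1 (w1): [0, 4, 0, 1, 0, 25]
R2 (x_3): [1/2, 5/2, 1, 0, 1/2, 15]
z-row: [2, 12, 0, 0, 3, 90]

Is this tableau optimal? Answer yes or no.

yes

Every z-row coefficient is ≥ 0, so the tableau is optimal.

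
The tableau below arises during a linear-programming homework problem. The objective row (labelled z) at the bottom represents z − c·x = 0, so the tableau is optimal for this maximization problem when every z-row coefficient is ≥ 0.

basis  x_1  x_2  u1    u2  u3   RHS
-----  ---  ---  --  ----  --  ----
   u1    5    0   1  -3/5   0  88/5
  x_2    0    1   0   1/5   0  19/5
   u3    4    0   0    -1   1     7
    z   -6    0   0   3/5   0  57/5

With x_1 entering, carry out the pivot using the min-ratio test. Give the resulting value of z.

Ratio test on column x_1 — row 1: (88/5)/5 = 88/25; row 2: entry 0 ≤ 0; row 3: 7/4 = 7/4. Minimum is 7/4 at row 3 (u3 leaves); pivot element 4.
Pivot on row 3; the z-row RHS becomes 57/5 − (-6)·(7/4) = 219/10.

219/10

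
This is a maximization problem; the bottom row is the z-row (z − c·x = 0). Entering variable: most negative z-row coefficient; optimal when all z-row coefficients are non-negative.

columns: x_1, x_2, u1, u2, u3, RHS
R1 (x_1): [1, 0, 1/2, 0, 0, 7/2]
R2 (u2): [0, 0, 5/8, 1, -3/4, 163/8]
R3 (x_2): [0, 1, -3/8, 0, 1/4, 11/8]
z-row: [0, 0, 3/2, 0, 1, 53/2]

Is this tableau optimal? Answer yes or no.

Every z-row coefficient is ≥ 0, so the tableau is optimal.

yes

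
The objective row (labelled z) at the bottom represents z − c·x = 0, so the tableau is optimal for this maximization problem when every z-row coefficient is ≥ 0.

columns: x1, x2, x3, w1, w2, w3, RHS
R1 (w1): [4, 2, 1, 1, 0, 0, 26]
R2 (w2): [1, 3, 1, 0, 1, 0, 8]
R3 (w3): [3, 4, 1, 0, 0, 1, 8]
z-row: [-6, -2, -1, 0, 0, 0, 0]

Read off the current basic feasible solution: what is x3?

x3 is not in the basis, so in the current basic feasible solution x3 = 0.

0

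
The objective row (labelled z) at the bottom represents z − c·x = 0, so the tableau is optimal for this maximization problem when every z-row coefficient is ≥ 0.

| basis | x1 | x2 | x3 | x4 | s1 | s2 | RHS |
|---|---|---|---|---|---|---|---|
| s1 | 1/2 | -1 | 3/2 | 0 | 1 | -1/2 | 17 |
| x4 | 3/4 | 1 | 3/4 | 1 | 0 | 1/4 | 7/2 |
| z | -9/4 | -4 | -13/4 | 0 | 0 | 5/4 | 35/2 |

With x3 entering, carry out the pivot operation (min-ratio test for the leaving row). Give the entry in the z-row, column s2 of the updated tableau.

7/3

Ratio test on column x3 — row 1: 17/(3/2) = 34/3; row 2: (7/2)/(3/4) = 14/3. Minimum is 14/3 at row 2 (x4 leaves); pivot element 3/4.
Divide row 2 by 3/4; eliminate column x3 from the other rows.
z-row update in column s2: 5/4 − (-13/4)·(1/3) = 7/3.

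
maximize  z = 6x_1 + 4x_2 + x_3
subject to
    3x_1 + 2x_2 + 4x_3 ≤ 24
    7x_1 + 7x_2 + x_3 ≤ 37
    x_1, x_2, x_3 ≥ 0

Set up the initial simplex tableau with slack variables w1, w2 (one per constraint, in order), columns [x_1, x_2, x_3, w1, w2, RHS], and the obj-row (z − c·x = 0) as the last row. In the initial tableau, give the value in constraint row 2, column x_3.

Constraint 2 has coefficient 1 on x_3.

1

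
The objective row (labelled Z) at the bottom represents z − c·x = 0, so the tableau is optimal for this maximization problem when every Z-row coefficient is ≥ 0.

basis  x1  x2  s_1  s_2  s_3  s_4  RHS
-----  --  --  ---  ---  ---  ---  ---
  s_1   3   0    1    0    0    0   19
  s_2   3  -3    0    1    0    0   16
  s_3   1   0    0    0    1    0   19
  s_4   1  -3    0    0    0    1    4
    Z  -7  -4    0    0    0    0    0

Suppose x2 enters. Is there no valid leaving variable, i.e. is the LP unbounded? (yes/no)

Every constraint-row entry in column x2 is ≤ 0, so increasing x2 is unbounded.

yes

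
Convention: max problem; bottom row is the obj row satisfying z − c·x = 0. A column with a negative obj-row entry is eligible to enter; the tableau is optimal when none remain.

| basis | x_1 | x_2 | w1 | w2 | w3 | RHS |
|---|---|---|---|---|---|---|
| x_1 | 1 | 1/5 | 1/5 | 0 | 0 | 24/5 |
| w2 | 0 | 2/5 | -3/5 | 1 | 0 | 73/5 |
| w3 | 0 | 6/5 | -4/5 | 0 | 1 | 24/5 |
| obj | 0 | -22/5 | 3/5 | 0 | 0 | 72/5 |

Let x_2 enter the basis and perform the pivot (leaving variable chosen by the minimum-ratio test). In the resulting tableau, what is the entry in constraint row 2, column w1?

Ratio test on column x_2 — row 1: (24/5)/(1/5) = 24; row 2: (73/5)/(2/5) = 73/2; row 3: (24/5)/(6/5) = 4. Minimum is 4 at row 3 (w3 leaves); pivot element 6/5.
Divide row 3 by 6/5; eliminate column x_2 from the other rows.
Row 2 update in column w1: -3/5 − (2/5)·(-2/3) = -1/3.

-1/3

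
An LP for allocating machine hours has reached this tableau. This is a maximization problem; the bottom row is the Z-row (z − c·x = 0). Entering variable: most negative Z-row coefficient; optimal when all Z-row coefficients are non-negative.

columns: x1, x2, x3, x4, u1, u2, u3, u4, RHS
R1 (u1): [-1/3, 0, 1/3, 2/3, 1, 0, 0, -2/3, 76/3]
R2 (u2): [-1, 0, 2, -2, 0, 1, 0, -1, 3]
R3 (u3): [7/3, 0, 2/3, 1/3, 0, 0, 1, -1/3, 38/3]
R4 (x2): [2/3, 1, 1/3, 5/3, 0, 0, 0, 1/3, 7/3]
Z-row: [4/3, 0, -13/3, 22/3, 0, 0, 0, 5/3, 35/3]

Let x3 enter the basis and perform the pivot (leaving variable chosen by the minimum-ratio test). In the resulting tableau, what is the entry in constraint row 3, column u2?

-1/3

Ratio test on column x3 — row 1: (76/3)/(1/3) = 76; row 2: 3/2 = 3/2; row 3: (38/3)/(2/3) = 19; row 4: (7/3)/(1/3) = 7. Minimum is 3/2 at row 2 (u2 leaves); pivot element 2.
Divide row 2 by 2; eliminate column x3 from the other rows.
Row 3 update in column u2: 0 − (2/3)·(1/2) = -1/3.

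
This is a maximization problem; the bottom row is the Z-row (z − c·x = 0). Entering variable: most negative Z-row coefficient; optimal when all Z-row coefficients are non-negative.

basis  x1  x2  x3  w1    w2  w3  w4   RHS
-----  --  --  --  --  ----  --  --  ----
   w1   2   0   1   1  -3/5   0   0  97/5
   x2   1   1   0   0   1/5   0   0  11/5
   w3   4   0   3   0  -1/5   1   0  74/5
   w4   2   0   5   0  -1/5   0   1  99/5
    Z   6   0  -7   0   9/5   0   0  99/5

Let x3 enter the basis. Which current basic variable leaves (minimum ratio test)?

w4

Column x3 entries and ratios — w1: (97/5)/1 = 97/5; x2: 0 ≤ 0, skip; w3: (74/5)/3 = 74/15; w4: (99/5)/5 = 99/25.
Smallest ratio is 99/25 in the row of w4, so w4 leaves.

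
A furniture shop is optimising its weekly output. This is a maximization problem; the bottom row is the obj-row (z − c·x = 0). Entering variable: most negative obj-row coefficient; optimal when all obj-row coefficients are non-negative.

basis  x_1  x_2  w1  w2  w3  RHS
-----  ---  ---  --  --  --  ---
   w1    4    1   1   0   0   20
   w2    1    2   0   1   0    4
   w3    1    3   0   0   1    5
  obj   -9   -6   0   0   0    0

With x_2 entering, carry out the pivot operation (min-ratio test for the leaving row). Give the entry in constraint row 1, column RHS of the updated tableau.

55/3

Ratio test on column x_2 — row 1: 20/1 = 20; row 2: 4/2 = 2; row 3: 5/3 = 5/3. Minimum is 5/3 at row 3 (w3 leaves); pivot element 3.
Divide row 3 by 3; eliminate column x_2 from the other rows.
Row 1 update in column RHS: 20 − 1·(5/3) = 55/3.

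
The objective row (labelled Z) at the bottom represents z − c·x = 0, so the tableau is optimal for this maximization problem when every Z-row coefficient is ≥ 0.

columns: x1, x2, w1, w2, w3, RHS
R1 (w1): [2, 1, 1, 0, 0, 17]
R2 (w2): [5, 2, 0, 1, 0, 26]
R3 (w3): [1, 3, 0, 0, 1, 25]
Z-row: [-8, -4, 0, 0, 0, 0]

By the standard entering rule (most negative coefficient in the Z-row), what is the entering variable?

Negative Z-row entries: x1: -8, x2: -4.
The most negative is -8 in column x1, so x1 enters.

x1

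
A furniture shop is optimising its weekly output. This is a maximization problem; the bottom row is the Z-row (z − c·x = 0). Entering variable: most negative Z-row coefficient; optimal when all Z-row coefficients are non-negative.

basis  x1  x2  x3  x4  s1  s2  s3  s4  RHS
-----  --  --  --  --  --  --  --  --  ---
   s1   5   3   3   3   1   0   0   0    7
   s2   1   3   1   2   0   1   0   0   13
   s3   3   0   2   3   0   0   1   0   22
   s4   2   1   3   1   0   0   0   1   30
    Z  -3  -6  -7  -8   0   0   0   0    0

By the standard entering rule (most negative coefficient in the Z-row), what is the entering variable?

Negative Z-row entries: x1: -3, x2: -6, x3: -7, x4: -8.
The most negative is -8 in column x4, so x4 enters.

x4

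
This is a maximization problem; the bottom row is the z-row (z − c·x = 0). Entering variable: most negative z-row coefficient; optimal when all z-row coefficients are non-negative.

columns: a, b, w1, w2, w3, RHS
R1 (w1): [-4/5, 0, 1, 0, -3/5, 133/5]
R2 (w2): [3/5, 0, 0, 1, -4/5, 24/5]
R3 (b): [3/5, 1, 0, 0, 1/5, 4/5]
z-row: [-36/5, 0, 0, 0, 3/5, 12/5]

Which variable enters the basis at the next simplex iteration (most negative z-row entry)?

a

Negative z-row entries: a: -36/5.
The most negative is -36/5 in column a, so a enters.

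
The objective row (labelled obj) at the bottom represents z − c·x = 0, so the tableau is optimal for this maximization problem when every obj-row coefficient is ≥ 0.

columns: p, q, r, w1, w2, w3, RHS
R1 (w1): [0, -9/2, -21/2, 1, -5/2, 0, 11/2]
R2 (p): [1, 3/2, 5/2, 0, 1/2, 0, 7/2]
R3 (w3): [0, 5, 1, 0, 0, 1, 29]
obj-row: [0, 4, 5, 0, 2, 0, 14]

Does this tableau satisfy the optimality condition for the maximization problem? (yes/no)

Every obj-row coefficient is ≥ 0, so the tableau is optimal.

yes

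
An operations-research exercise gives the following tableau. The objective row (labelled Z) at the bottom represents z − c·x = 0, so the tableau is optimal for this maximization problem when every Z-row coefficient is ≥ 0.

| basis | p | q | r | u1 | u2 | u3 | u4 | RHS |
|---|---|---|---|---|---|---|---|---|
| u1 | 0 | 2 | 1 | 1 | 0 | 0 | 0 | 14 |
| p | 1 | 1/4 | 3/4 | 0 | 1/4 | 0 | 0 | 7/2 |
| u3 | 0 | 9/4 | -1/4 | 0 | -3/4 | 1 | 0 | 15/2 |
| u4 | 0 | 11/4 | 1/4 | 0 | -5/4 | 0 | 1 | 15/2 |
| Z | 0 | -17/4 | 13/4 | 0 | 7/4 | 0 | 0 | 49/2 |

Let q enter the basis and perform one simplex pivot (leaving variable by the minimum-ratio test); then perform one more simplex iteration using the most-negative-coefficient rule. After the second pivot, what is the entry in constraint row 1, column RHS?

4

Ratio test on column q — row 1: 14/2 = 7; row 2: (7/2)/(1/4) = 14; row 3: (15/2)/(9/4) = 10/3; row 4: (15/2)/(11/4) = 30/11. Minimum is 30/11 at row 4 (u4 leaves); pivot element 11/4.
Divide row 4 by 11/4; eliminate column q from the other rows.
Second iteration: most negative Z-row entry is -2/11 in column u2, so u2 enters.
Ratio test on column u2 — row 1: (94/11)/(10/11) = 47/5; row 2: (31/11)/(4/11) = 31/4; row 3: (15/11)/(3/11) = 5; row 4: entry -5/11 ≤ 0. Minimum is 5 at row 3 (u3 leaves); pivot element 3/11.
Divide row 3 by 3/11; eliminate column u2 from the other rows.
After both pivots, the entry at constraint row 1, column RHS is 4.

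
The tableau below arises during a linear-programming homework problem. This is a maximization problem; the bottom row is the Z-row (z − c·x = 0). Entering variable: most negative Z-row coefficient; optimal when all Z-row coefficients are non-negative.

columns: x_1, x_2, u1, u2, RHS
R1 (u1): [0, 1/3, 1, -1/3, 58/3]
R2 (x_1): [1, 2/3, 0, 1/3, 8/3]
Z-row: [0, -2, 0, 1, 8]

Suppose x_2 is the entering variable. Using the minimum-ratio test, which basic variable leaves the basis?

x_1

Column x_2 entries and ratios — u1: (58/3)/(1/3) = 58; x_1: (8/3)/(2/3) = 4.
Smallest ratio is 4 in the row of x_1, so x_1 leaves.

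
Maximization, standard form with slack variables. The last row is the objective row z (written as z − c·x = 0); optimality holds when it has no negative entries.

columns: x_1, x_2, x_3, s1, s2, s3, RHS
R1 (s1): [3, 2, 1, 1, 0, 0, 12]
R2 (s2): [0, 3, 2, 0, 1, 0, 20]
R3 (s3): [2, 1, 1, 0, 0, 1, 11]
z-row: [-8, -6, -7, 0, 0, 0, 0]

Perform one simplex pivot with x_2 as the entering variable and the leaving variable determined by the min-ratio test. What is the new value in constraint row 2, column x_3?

1/2

Ratio test on column x_2 — row 1: 12/2 = 6; row 2: 20/3 = 20/3; row 3: 11/1 = 11. Minimum is 6 at row 1 (s1 leaves); pivot element 2.
Divide row 1 by 2; eliminate column x_2 from the other rows.
Row 2 update in column x_3: 2 − 3·(1/2) = 1/2.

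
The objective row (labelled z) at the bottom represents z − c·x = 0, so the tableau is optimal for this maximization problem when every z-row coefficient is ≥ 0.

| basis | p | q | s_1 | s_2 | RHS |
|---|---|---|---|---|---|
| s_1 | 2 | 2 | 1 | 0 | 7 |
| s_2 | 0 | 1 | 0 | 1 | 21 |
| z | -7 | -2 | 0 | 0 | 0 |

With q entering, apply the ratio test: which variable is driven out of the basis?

s_1

Column q entries and ratios — s_1: 7/2 = 7/2; s_2: 21/1 = 21.
Smallest ratio is 7/2 in the row of s_1, so s_1 leaves.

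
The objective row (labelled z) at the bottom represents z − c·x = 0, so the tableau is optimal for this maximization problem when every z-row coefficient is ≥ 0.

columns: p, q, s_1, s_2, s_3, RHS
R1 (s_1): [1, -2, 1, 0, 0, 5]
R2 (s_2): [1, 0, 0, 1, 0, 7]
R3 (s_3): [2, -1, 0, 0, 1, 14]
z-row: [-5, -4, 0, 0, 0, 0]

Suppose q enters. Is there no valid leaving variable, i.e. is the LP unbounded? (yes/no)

yes

Every constraint-row entry in column q is ≤ 0, so increasing q is unbounded.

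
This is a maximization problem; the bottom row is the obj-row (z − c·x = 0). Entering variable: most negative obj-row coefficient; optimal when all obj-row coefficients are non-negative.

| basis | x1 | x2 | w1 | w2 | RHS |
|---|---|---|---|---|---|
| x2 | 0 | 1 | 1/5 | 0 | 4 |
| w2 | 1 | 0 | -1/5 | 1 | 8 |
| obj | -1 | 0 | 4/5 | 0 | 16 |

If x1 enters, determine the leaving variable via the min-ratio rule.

w2

Column x1 entries and ratios — x2: 0 ≤ 0, skip; w2: 8/1 = 8.
Smallest ratio is 8 in the row of w2, so w2 leaves.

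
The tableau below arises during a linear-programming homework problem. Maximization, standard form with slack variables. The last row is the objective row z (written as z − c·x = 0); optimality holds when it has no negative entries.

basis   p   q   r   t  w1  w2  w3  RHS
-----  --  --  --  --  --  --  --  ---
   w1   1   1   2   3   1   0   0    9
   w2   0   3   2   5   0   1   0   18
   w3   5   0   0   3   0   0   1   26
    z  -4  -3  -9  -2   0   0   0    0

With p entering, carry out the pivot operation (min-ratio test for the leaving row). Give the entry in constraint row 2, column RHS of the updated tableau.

Ratio test on column p — row 1: 9/1 = 9; row 2: entry 0 ≤ 0; row 3: 26/5 = 26/5. Minimum is 26/5 at row 3 (w3 leaves); pivot element 5.
Divide row 3 by 5; eliminate column p from the other rows.
Row 2 update in column RHS: 18 − 0·(26/5) = 18.

18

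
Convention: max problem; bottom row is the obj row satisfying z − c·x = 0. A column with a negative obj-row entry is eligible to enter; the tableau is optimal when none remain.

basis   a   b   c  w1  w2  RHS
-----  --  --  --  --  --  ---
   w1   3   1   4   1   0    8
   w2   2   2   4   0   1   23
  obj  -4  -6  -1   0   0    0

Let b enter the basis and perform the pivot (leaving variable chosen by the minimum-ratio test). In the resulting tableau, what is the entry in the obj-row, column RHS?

48

Ratio test on column b — row 1: 8/1 = 8; row 2: 23/2 = 23/2. Minimum is 8 at row 1 (w1 leaves); pivot element 1.
Divide row 1 by 1; eliminate column b from the other rows.
obj-row update in column RHS: 0 − (-6)·8 = 48.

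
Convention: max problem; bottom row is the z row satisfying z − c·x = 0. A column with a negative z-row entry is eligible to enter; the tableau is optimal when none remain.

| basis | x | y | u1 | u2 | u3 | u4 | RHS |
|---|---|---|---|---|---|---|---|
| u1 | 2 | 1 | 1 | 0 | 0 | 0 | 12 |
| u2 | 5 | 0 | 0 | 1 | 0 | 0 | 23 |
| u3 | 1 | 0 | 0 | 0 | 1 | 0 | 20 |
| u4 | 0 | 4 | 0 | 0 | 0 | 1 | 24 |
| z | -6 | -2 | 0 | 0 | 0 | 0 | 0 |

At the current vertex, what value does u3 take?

u3 is basic (row 3); its value is the RHS of that row, 20.

20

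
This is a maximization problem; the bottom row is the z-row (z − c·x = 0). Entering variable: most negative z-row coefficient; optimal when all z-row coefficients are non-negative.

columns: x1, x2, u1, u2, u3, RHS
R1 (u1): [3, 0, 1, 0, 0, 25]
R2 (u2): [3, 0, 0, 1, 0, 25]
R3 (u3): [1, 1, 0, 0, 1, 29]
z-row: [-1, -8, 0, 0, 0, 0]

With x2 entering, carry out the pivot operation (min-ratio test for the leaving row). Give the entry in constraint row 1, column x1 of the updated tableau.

3

Ratio test on column x2 — row 1: entry 0 ≤ 0; row 2: entry 0 ≤ 0; row 3: 29/1 = 29. Minimum is 29 at row 3 (u3 leaves); pivot element 1.
Divide row 3 by 1; eliminate column x2 from the other rows.
Row 1 update in column x1: 3 − 0·1 = 3.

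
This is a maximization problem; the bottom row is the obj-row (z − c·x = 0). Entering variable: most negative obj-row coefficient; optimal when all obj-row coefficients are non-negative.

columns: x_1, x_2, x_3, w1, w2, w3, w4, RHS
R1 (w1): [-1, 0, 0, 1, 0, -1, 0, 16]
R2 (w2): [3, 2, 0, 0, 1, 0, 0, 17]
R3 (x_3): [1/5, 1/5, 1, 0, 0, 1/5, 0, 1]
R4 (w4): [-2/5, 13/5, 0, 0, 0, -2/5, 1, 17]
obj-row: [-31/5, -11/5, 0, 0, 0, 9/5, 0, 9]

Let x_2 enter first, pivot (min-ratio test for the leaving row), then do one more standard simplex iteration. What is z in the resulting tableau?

40

Ratio test on column x_2 — row 1: entry 0 ≤ 0; row 2: 17/2 = 17/2; row 3: 1/(1/5) = 5; row 4: 17/(13/5) = 85/13. Minimum is 5 at row 3 (x_3 leaves); pivot element 1/5.
Pivot on row 3; the obj-row RHS becomes 9 − (-11/5)·5 = 20.
Next entering variable (most negative obj-row entry -4): x_1.
Ratio test on column x_1 — row 1: entry -1 ≤ 0; row 2: 7/1 = 7; row 3: 5/1 = 5; row 4: entry -3 ≤ 0. Minimum is 5 at row 3 (x_2 leaves); pivot element 1.
After the second pivot the obj-row RHS is 20 − (-4)·5 = 40.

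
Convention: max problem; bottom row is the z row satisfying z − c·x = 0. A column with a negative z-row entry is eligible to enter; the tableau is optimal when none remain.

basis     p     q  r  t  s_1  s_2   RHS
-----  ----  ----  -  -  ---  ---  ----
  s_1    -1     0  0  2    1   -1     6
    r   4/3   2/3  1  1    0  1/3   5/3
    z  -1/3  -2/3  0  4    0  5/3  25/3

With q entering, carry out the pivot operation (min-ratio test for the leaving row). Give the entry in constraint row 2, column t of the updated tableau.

Ratio test on column q — row 1: entry 0 ≤ 0; row 2: (5/3)/(2/3) = 5/2. Minimum is 5/2 at row 2 (r leaves); pivot element 2/3.
Divide row 2 by 2/3; eliminate column q from the other rows.
In the new row 2, the t entry is the old entry divided by the pivot: 1/(2/3) = 3/2.

3/2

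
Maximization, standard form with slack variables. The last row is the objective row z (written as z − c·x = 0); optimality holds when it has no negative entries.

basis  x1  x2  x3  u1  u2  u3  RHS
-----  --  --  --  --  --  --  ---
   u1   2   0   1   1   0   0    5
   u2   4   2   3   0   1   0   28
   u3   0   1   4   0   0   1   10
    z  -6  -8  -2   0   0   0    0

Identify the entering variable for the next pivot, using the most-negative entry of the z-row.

x2

Negative z-row entries: x1: -6, x2: -8, x3: -2.
The most negative is -8 in column x2, so x2 enters.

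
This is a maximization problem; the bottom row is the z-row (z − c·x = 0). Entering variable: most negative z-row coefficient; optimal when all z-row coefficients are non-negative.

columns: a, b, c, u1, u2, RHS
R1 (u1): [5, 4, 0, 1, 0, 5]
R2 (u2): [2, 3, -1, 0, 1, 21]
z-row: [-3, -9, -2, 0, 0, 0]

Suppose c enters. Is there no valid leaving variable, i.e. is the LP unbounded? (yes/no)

Every constraint-row entry in column c is ≤ 0, so increasing c is unbounded.

yes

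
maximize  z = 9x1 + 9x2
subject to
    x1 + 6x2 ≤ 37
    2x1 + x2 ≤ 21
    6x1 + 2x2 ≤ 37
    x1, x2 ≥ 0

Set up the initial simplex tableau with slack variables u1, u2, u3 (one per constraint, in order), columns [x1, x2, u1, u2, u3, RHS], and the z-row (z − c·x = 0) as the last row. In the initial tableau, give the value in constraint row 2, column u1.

0

Slack u1 belongs to constraint 1; its column is the unit vector e_1, so the entry in row 2 is 0.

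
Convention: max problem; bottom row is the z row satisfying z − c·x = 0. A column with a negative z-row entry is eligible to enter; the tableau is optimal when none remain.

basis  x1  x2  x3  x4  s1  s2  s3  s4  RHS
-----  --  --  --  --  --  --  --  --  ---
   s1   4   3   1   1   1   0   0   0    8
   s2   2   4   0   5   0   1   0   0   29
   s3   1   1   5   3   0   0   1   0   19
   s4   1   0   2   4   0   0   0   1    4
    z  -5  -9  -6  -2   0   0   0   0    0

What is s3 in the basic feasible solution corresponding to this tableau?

s3 is basic (row 3); its value is the RHS of that row, 19.

19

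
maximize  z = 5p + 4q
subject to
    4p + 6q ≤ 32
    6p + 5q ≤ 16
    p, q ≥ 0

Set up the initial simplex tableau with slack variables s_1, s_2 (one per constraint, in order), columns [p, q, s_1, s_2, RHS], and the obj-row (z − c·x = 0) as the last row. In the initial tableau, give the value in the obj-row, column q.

-4

The obj-row carries the negated objective coefficients: the q entry is -4.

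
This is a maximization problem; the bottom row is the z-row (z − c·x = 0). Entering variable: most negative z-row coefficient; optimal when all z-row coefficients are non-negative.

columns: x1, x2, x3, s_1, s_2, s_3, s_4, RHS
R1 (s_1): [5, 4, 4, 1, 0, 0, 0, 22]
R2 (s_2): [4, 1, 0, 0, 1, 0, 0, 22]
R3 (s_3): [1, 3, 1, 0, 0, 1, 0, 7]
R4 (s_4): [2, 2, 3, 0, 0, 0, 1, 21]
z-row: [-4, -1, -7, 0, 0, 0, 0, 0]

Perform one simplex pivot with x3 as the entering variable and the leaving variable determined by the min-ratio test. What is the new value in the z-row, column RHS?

Ratio test on column x3 — row 1: 22/4 = 11/2; row 2: entry 0 ≤ 0; row 3: 7/1 = 7; row 4: 21/3 = 7. Minimum is 11/2 at row 1 (s_1 leaves); pivot element 4.
Divide row 1 by 4; eliminate column x3 from the other rows.
z-row update in column RHS: 0 − (-7)·(11/2) = 77/2.

77/2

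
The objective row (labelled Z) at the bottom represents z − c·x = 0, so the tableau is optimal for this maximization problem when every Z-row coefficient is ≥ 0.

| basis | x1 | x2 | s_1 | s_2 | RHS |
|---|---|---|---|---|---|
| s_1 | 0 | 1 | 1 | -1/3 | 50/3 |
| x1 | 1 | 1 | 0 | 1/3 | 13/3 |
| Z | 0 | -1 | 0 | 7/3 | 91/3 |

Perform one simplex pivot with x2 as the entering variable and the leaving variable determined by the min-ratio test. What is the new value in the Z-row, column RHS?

104/3

Ratio test on column x2 — row 1: (50/3)/1 = 50/3; row 2: (13/3)/1 = 13/3. Minimum is 13/3 at row 2 (x1 leaves); pivot element 1.
Divide row 2 by 1; eliminate column x2 from the other rows.
Z-row update in column RHS: 91/3 − (-1)·(13/3) = 104/3.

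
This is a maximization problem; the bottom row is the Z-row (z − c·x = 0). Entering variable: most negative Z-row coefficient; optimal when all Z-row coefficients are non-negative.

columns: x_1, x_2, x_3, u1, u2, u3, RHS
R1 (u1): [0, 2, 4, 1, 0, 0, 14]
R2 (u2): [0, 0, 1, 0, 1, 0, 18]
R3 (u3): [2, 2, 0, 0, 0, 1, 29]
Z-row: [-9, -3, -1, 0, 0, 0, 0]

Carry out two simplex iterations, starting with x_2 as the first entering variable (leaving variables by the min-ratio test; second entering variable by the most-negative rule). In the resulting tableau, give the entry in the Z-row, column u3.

Ratio test on column x_2 — row 1: 14/2 = 7; row 2: entry 0 ≤ 0; row 3: 29/2 = 29/2. Minimum is 7 at row 1 (u1 leaves); pivot element 2.
Divide row 1 by 2; eliminate column x_2 from the other rows.
Second iteration: most negative Z-row entry is -9 in column x_1, so x_1 enters.
Ratio test on column x_1 — row 1: entry 0 ≤ 0; row 2: entry 0 ≤ 0; row 3: 15/2 = 15/2. Minimum is 15/2 at row 3 (u3 leaves); pivot element 2.
Divide row 3 by 2; eliminate column x_1 from the other rows.
After both pivots, the entry at the Z-row, column u3 is 9/2.

9/2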